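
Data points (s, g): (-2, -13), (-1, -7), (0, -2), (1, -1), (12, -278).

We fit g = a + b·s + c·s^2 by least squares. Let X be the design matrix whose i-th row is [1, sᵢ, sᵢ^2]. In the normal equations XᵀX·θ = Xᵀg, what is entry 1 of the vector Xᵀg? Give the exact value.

Entry 1 ↔ basis 1, so (Xᵀg)_{1} = Σᵢ gᵢ = (1)·(-13) + (1)·(-7) + (1)·(-2) + (1)·(-1) + (1)·(-278) = -301.

-301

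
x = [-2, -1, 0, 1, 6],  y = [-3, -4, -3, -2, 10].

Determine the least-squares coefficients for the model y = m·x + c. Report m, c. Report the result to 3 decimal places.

AᵀA·[m, c]ᵀ = Aᵀy reads: 42·m + 4·c = 68;  4·m + 5·c = -2.
det = 42·5 − 4² = 194.
m = (68·5 − 4·(-2))/194 = 174/97; c = (42·(-2) − 4·68)/194 = -178/97.

m = 1.794, c = -1.835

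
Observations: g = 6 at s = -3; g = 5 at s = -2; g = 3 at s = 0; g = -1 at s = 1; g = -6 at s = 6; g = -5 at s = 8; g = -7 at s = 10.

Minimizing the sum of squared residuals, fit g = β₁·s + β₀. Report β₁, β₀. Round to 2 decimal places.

β₁ = -1.02, β₀ = 2.21

MᵀM·[β₁, β₀]ᵀ = Mᵀg reads: 214·β₁ + 20·β₀ = -175;  20·β₁ + 7·β₀ = -5.
(Σs·s = 214, Σs = 20, Σ1 = 7, Σs·g = -175, Σg = -5.)
Eliminating β₀: 7·(row 1) − 20·(row 2) gives 1098·β₁ = 7·(-175) − 20·(-5) = -1125, so β₁ = -125/122.
Then β₀ = ((-5) − 20·(-125/122))/7 = 135/61.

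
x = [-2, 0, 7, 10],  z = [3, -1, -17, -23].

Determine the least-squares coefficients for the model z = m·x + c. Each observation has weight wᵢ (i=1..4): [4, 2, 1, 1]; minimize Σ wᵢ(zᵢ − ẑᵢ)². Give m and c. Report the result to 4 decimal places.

m = -2.1905, c = -1.2857

Normal-equation sums: Σwᵢ·x·x = 165, Σwᵢ·x = 9, Σwᵢ·1 = 8.
For MᵀWz: Σwᵢ·x·z = -373, Σwᵢ·z = -30.
Normal equations: [[165, 9]; [9, 8]]·[m, c]ᵀ = [-373, -30]ᵀ.
Δ = 165·8 − 9² = 1239.
m = ((-373)·8 − 9·(-30))/1239 = -46/21; c = (165·(-30) − 9·(-373))/1239 = -9/7.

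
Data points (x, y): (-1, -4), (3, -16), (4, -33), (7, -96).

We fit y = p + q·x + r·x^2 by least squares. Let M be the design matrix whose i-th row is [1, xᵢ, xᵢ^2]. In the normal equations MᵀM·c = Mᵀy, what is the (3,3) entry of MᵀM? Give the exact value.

Row 3 ↔ basis x^2, column 3 ↔ basis x^2, so (MᵀM)_{3,3} = Σᵢ (x^2)·(x^2) = (1)·(1) + (9)·(9) + (16)·(16) + (49)·(49) = 2739.

2739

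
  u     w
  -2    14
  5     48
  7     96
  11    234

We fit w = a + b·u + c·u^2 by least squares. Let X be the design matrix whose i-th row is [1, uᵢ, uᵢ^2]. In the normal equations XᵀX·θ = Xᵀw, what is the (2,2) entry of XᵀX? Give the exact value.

199

Row 2 ↔ basis u, column 2 ↔ basis u, so (XᵀX)_{2,2} = Σᵢ (u)·(u) = (-2)·(-2) + (5)·(5) + (7)·(7) + (11)·(11) = 199.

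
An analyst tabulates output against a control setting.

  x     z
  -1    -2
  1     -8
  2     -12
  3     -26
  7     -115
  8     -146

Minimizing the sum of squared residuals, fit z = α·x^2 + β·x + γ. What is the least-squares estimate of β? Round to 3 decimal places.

Normal-equation sums: Σx^2·x^2 = 6596, Σx^2·x = 890, Σx^2 = 128, Σx·x = 128, Σx = 20, Σ1 = 6.
For Aᵀz: Σx^2·z = -15271, Σx·z = -2081, Σz = -309.
Inverting the 3×3 Gram matrix, [α, β, γ]ᵀ = [-68023/33594, -61793/33594, -24319/11198]ᵀ.

β = -1.839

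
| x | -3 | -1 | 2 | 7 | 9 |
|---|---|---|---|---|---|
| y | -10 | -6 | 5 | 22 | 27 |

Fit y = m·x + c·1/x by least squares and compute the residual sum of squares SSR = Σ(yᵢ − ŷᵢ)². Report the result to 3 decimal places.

Entries of AᵀA: Σx·x = 144, Σx·1/x = 5, Σ1/x·1/x = 22129/15876.
Right-hand side: Σx·y = 443, Σ1/x·y = 755/42.
Normal equations: [[144, 5]; [5, 22129/15876]]·[m, c]ᵀ = [443, 755/42]ᵀ.
Determinant 144·(22129/15876) − 5² = 77491/441.
m = (443·(22129/15876) − 5·(755/42))/(77491/441) = 8376197/2789676; c = (144·(755/42) − 5·443)/(77491/441) = 164745/77491.
Residuals: -263743/929892, -2431039/2789676, -1442356/697419, 1892233/2789676, -80389/309964; SSR = 15746003/2789676.

SSR = 5.644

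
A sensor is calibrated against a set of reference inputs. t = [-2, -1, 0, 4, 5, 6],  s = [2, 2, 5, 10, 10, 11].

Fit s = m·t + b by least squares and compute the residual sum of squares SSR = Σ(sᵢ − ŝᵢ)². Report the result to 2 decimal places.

Compute the Gram sums: Σt·t = 82, Σt = 12, Σ1 = 6.
For Mᵀs: Σt·s = 150, Σs = 40.
So MᵀM·[m, b]ᵀ = Mᵀs: [[82, 12]; [12, 6]]·[m, b]ᵀ = [150, 40]ᵀ.
det = 82·6 − 12² = 348.
m = (150·6 − 12·40)/348 = 35/29; b = (82·40 − 12·150)/348 = 370/87.
Residuals: 14/87, -91/87, 65/87, 80/87, -25/87, -43/87; SSR = 248/87.

SSR = 2.85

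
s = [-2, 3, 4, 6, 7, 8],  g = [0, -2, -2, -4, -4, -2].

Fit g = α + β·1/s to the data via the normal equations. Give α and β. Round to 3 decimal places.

α = -2.051, β = -3.267

Compute the Gram sums: Σ1 = 6, Σ1/s = 29/56, Σ1/s·1/s = 13757/28224.
And Σg = -14, Σ1/s·g = -223/84.
So MᵀM·[α, β]ᵀ = Mᵀg: [[6, 29/56]; [29/56, 13757/28224]]·[α, β]ᵀ = [-14, -223/84]ᵀ.
Δ = 6·(13757/28224) − (29/56)² = 24991/9408.
α = ((-14)·(13757/28224) − (29/56)·(-223/84))/(24991/9408) = -153796/74973; β = (6·(-223/84) − (29/56)·(-14))/(24991/9408) = -81648/24991.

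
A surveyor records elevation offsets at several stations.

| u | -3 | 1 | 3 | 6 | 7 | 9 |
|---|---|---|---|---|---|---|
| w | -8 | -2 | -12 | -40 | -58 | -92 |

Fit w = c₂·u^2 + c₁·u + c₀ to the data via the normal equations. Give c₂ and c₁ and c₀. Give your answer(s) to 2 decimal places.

c₂ = -1.07, c₁ = -0.55, c₀ = -0.15

Forming XᵀX = [[10421, 1289, 185]; [1289, 185, 23]; [185, 23, 6]] and Xᵀw = [-11916, -1488, -212]ᵀ gives XᵀX·[c₂, c₁, c₀]ᵀ = Xᵀw.
Row-reducing yields c₂ = -3079/2870, c₁ = -1579/2870, c₀ = -209/1435.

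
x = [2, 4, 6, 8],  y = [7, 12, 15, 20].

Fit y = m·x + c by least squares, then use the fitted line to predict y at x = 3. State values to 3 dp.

ŷ = 9.300

From the data, Σx·x = 120, Σx = 20, Σ1 = 4.
And Σx·y = 312, Σy = 54.
Normal equations: [[120, 20]; [20, 4]]·[m, c]ᵀ = [312, 54]ᵀ.
Eliminating c: 4·(row 1) − 20·(row 2) gives 80·m = 4·312 − 20·54 = 168, so m = 21/10.
Then c = (54 − 20·(21/10))/4 = 3.
At x = 3: ŷ = (21/10)·(3) + (3)·(1) = 93/10.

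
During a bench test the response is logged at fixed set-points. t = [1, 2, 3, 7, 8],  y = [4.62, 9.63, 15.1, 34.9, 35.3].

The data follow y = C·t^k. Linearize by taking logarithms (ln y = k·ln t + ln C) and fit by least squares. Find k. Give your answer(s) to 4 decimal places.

With ln yᵢ as the transformed response and ln tᵢ as the regressor:
Σln t = 5.8171, Σ(ln t)² = 9.7980, Σln y = 13.6263, Σln t·ln y = 18.8760.
Equations: 9.7980·k + 5.8171·ln C = 18.8760;  5.8171·k + 5·ln C = 13.6263.
Slope k = (n·Σln t·ln y − Σln t·Σln y)/(n·Σ(ln t)² − (Σln t)²) = (5·18.8760 − 5.8171·13.6263)/15.1514 = 0.99753; ln C = (Σln y − k·Σln t)/n = 1.56472.

k = 0.9975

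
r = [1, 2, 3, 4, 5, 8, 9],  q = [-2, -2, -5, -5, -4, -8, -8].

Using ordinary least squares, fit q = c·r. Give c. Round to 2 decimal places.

Compute the Gram sums: Σr·r = 200.
Moment sums: Σr·q = -197.
c = (-197)/200 = -0.985.

c = -0.99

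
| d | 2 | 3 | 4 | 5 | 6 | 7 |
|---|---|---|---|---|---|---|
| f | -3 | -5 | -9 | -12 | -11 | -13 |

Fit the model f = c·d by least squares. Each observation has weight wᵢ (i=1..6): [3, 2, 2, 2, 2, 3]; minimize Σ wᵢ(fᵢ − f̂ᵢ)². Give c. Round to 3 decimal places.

Entries of AᵀWA: Σwᵢ·d·d = 331.
For AᵀWf: Σwᵢ·d·f = -645.
So AᵀWA·[c]ᵀ = AᵀWf: [[331]]·[c]ᵀ = [-645]ᵀ.
Hence c = -645 / 331 ≈ -1.94864.

c = -1.949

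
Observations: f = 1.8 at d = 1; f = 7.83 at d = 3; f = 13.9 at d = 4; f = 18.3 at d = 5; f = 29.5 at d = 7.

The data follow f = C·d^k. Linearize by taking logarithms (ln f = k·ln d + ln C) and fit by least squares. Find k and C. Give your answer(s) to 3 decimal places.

Let Y = ln f. Fitting Y = k·ln d + ln C by least squares:
Sums: Σln d = 6.0403, Σ(ln d)² = 9.5056, Σln f = 11.5689, Σln d·ln f = 17.1737.
Normal system: [[9.5056, 6.0403]; [6.0403, 5]]·[k, ln C]ᵀ = [17.1737, 11.5689]ᵀ.
Δ = 9.5056·5 − (6.0403)² = 11.0434; k = (17.1737·5 − 6.0403·11.5689)/11.0434 = 1.44784, ln C = (9.5056·11.5689 − 6.0403·17.1737)/11.0434 = 0.56472, so C = exp(0.56472) = 1.75896.

k = 1.448, C = 1.759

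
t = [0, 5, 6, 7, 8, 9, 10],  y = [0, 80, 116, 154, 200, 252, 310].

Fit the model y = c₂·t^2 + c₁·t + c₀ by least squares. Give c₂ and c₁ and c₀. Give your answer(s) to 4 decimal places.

c₂ = 2.9694, c₁ = 1.2868, c₀ = -0.0035

Entries of AᵀA: Σt^2·t^2 = 24979, Σt^2·t = 2925, Σt^2 = 355, Σt·t = 355, Σt = 45, Σ1 = 7.
Right-hand side: Σt^2·y = 77934, Σt·y = 9142, Σy = 1112.
Inverting the 3×3 Gram matrix, [c₂, c₁, c₀]ᵀ = [11723/3948, 8467/6580, -1/282]ᵀ.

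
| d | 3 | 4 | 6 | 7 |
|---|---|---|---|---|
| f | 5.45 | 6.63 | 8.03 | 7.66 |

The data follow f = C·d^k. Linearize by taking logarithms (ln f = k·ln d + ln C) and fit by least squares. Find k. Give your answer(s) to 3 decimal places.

With ln fᵢ as the transformed response and ln dᵢ as the regressor:
Σln d = 6.2226, Σ(ln d)² = 10.1257, Σln f = 7.7064, Σln d·ln f = 12.1796.
Equations: 10.1257·k + 6.2226·ln C = 12.1796;  6.2226·k + 4·ln C = 7.7064.
Δ = 10.1257·4 − (6.2226)² = 1.7825; k = (12.1796·4 − 6.2226·7.7064)/1.7825 = 0.42899, ln C = (10.1257·7.7064 − 6.2226·12.1796)/1.7825 = 1.25925.

k = 0.429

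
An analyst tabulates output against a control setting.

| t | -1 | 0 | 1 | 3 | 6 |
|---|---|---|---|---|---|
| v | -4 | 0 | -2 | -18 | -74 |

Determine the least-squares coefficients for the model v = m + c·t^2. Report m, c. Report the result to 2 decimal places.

m = -0.43, c = -2.04

AᵀA·[m, c]ᵀ = Aᵀv reads: 5·m + 47·c = -98;  47·m + 1379·c = -2832.
(Σ1 = 5, Σt^2 = 47, Σt^2·t^2 = 1379, Σv = -98, Σt^2·v = -2832.)
Eliminating c: 1379·(row 1) − 47·(row 2) gives 4686·m = 1379·(-98) − 47·(-2832) = -2038, so m = -1019/2343.
Then c = ((-2832) − 47·(-1019/2343))/1379 = -4777/2343.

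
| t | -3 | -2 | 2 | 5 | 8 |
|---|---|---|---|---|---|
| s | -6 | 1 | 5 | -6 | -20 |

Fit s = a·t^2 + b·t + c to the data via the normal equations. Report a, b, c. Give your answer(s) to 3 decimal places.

Setting ∂/∂a … = 0 gives: 4834·a + 610·b + 106·c = -1460;  610·a + 106·b + 10·c = -164;  106·a + 10·b + 5·c = -26.
Inverting the 3×3 Gram matrix, [a, b, c]ᵀ = [-3498/6673, 7498/6673, 24462/6673]ᵀ.

a = -0.524, b = 1.124, c = 3.666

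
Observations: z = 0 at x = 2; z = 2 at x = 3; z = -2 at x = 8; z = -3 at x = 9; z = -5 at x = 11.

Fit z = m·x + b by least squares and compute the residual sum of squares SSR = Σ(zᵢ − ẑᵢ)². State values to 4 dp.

SSR = 4.0915

With design matrix M, MᵀM = [[279, 33]; [33, 5]] and Mᵀz = [-92, -8]ᵀ.
Eliminating b: 5·(row 1) − 33·(row 2) gives 306·m = 5·(-92) − 33·(-8) = -196, so m = -98/153.
Then b = ((-8) − 33·(-98/153))/5 = 134/51.
Residuals: -206/153, 22/17, 76/153, 7/51, -89/153; SSR = 626/153.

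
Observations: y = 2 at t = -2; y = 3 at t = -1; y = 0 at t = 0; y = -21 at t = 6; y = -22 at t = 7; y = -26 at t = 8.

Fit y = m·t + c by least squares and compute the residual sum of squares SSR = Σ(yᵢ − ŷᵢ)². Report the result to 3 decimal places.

Sums needed: Σt·t = 154, Σt = 18, Σ1 = 6.
Moment sums: Σt·y = -495, Σy = -64.
Normal equations: [[154, 18]; [18, 6]]·[m, c]ᵀ = [-495, -64]ᵀ.
det = 154·6 − 18² = 600.
m = ((-495)·6 − 18·(-64))/600 = -303/100; c = (154·(-64) − 18·(-495))/600 = -473/300.
Residuals: -149/60, 116/75, 473/300, -373/300, 59/75, -11/60; SSR = 3973/300.

SSR = 13.243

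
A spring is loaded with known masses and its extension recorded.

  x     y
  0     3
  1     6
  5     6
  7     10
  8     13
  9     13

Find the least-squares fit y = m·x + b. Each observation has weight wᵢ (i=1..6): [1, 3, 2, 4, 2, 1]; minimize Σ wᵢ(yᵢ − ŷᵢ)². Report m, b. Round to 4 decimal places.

m = 0.9305, b = 3.8911

The normal equations are: 458·m + 66·b = 683;  66·m + 13·b = 112.
det = 458·13 − 66² = 1598.
m = (683·13 − 66·112)/1598 = 1487/1598; b = (458·112 − 66·683)/1598 = 3109/799.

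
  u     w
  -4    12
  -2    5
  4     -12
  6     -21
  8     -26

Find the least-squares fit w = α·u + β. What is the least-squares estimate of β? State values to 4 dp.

β = -0.8060

Entries of XᵀX: Σu·u = 136, Σu = 12, Σ1 = 5.
And Σu·w = -440, Σw = -42.
XᵀX·[α, β]ᵀ = Xᵀw becomes [[136, 12]; [12, 5]]·[α, β]ᵀ = [-440, -42]ᵀ.
Eliminating β: 5·(row 1) − 12·(row 2) gives 536·α = 5·(-440) − 12·(-42) = -1696, so α = -212/67.
Then β = ((-42) − 12·(-212/67))/5 = -54/67.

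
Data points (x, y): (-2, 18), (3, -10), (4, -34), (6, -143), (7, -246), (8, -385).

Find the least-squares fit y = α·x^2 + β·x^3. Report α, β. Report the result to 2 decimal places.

α = 2.00, β = -1.00

Compute the Gram sums: Σx^2·x^2 = 8146, Σx^2·x^3 = 58586, Σx^3·x^3 = 431338.
For Mᵀy: Σx^2·y = -42404, Σx^3·y = -314976.
Normal equations: [[8146, 58586]; [58586, 431338]]·[α, β]ᵀ = [-42404, -314976]ᵀ.
Determinant 8146·431338 − 58586² = 81359952.
α = ((-42404)·431338 − 58586·(-314976))/81359952 = 20340923/10169994; β = (8146·(-314976) − 58586·(-42404))/81359952 = -10189219/10169994.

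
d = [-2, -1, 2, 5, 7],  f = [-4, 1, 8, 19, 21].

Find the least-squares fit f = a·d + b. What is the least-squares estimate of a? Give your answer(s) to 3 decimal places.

With design matrix A, AᵀA = [[83, 11]; [11, 5]] and Aᵀf = [265, 45]ᵀ.
Determinant 83·5 − 11² = 294.
a = (265·5 − 11·45)/294 = 415/147; b = (83·45 − 11·265)/294 = 410/147.

a = 2.823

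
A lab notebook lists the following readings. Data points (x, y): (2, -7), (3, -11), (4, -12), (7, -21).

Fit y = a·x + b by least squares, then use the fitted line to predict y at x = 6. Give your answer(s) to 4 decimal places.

Normal-equation sums: Σx·x = 78, Σx = 16, Σ1 = 4.
Right-hand side: Σx·y = -242, Σy = -51.
AᵀA·[a, b]ᵀ = Aᵀy becomes [[78, 16]; [16, 4]]·[a, b]ᵀ = [-242, -51]ᵀ.
det = 78·4 − 16² = 56.
a = ((-242)·4 − 16·(-51))/56 = -19/7; b = (78·(-51) − 16·(-242))/56 = -53/28.
At x = 6: ŷ = (-19/7)·(6) + (-53/28)·(1) = -509/28.

ŷ = -18.1786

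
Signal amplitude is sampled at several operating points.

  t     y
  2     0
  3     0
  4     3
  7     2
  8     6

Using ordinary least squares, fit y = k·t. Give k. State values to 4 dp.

k = 0.5211

With design matrix M, MᵀM = [[142]] and Mᵀy = [74]ᵀ.
Hence k = 74 / 142 ≈ 0.521127.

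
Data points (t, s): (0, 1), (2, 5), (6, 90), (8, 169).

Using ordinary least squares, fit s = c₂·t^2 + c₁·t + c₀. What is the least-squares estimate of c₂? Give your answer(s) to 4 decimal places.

With design matrix A, AᵀA = [[5408, 736, 104]; [736, 104, 16]; [104, 16, 4]] and Aᵀs = [14076, 1902, 265]ᵀ.
Inverting the 3×3 Gram matrix, [c₂, c₁, c₀]ᵀ = [25/8, -79/20, 4/5]ᵀ.

c₂ = 3.1250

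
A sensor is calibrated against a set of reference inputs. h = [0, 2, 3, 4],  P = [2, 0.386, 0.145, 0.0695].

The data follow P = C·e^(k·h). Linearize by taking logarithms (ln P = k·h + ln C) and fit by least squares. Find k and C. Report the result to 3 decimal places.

k = -0.850, C = 2.010

Let Y = ln P. Fitting Y = k·h + ln C by least squares:
Σh = 9.0000, Σ(h)² = 29.0000, Σln P = -4.8562, Σh·ln P = -18.3626.
Equations: 29.0000·k + 9.0000·ln C = -18.3626;  9.0000·k + 4·ln C = -4.8562.
Δ = 29.0000·4 − (9.0000)² = 35.0000; k = (-18.3626·4 − 9.0000·-4.8562)/35.0000 = -0.84984, ln C = (29.0000·-4.8562 − 9.0000·-18.3626)/35.0000 = 0.69809, so C = exp(0.69809) = 2.00991.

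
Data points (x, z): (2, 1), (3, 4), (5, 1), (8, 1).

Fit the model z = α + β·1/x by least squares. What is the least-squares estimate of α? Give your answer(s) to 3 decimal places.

Normal-equation sums: Σ1 = 4, Σ1/x = 139/120, Σ1/x·1/x = 6001/14400.
Right-hand side: Σz = 7, Σ1/x·z = 259/120.
So MᵀM·[α, β]ᵀ = Mᵀz: [[4, 139/120]; [139/120, 6001/14400]]·[α, β]ᵀ = [7, 259/120]ᵀ.
Eliminating β: (6001/14400)·(row 1) − (139/120)·(row 2) gives (1561/4800)·α = (6001/14400)·7 − (139/120)·(259/120) = 1001/2400, so α = 286/223.
Then β = ((259/120) − (139/120)·(286/223))/(6001/14400) = 360/223.

α = 1.283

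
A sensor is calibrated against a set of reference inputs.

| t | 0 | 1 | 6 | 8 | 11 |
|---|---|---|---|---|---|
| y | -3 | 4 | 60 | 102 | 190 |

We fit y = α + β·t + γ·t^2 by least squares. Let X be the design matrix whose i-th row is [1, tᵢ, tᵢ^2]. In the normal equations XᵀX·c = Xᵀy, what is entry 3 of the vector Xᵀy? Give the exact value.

31682

Entry 3 ↔ basis t^2, so (Xᵀy)_{3} = Σᵢ (t^2)·yᵢ = (0)·(-3) + (1)·(4) + (36)·(60) + (64)·(102) + (121)·(190) = 31682.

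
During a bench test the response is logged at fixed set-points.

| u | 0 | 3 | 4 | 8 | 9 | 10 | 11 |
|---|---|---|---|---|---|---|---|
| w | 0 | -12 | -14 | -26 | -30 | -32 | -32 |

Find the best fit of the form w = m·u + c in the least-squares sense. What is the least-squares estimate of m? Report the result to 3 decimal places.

m = -2.983

From the data, Σu·u = 391, Σu = 45, Σ1 = 7.
Moment sums: Σu·w = -1242, Σw = -146.
AᵀA·[m, c]ᵀ = Aᵀw becomes [[391, 45]; [45, 7]]·[m, c]ᵀ = [-1242, -146]ᵀ.
Eliminating c: 7·(row 1) − 45·(row 2) gives 712·m = 7·(-1242) − 45·(-146) = -2124, so m = -531/178.
Then c = ((-146) − 45·(-531/178))/7 = -299/178.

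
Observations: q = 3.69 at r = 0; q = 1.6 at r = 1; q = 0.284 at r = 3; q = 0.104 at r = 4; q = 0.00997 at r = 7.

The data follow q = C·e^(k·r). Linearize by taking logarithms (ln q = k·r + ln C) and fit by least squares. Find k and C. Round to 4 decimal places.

k = -0.8518, C = 3.6123

Taking logs, ln q = k·r + ln C, so regress ln q on r.
Σr = 15.0000, Σ(r)² = 75.0000, Σln q = -6.3547, Σr·ln q = -44.6170.
Normal system: [[75.0000, 15.0000]; [15.0000, 5]]·[k, ln C]ᵀ = [-44.6170, -6.3547]ᵀ.
Δ = 75.0000·5 − (15.0000)² = 150.0000; k = (-44.6170·5 − 15.0000·-6.3547)/150.0000 = -0.85176, ln C = (75.0000·-6.3547 − 15.0000·-44.6170)/150.0000 = 1.28436, so C = exp(1.28436) = 3.61234.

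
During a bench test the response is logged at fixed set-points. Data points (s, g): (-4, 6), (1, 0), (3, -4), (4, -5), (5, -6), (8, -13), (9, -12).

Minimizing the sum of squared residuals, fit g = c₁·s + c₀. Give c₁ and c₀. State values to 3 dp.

XᵀX·[c₁, c₀]ᵀ = Xᵀg reads: 212·c₁ + 26·c₀ = -298;  26·c₁ + 7·c₀ = -34.
(Σs·s = 212, Σs = 26, Σ1 = 7, Σs·g = -298, Σg = -34.)
Eliminating c₀: 7·(row 1) − 26·(row 2) gives 808·c₁ = 7·(-298) − 26·(-34) = -1202, so c₁ = -601/404.
Then c₀ = ((-34) − 26·(-601/404))/7 = 135/202.

c₁ = -1.488, c₀ = 0.668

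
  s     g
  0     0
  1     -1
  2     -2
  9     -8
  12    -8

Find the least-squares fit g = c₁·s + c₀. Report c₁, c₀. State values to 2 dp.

c₁ = -0.71, c₀ = -0.38

From the data, Σs·s = 230, Σs = 24, Σ1 = 5.
And Σs·g = -173, Σg = -19.
Δ = 230·5 − 24² = 574.
c₁ = ((-173)·5 − 24·(-19))/574 = -409/574; c₀ = (230·(-19) − 24·(-173))/574 = -109/287.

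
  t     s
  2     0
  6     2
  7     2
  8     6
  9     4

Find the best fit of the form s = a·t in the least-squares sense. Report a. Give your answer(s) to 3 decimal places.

a = 0.470

The normal equations are: 234·a = 110.
a = 110/234 = 0.470085.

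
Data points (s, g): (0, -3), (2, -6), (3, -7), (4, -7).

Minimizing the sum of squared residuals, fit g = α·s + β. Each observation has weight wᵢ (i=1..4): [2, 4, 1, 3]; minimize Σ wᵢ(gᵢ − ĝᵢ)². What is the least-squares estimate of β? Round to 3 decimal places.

β = -3.557

The normal system XᵀWX·[α, β]ᵀ = XᵀWg is [[73, 23]; [23, 10]]·[α, β]ᵀ = [-153, -58]ᵀ.
Δ = 73·10 − 23² = 201.
α = ((-153)·10 − 23·(-58))/201 = -196/201; β = (73·(-58) − 23·(-153))/201 = -715/201.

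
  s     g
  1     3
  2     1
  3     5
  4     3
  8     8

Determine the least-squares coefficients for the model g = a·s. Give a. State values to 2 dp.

The normal system AᵀA·[a]ᵀ = Aᵀg is [[94]]·[a]ᵀ = [96]ᵀ.
Hence a = 96 / 94 ≈ 1.02128.

a = 1.02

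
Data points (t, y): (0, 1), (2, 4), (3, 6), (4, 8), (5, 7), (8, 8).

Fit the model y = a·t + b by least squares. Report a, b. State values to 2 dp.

The normal system MᵀM·[a, b]ᵀ = Mᵀy is [[118, 22]; [22, 6]]·[a, b]ᵀ = [157, 34]ᵀ.
det = 118·6 − 22² = 224.
a = (157·6 − 22·34)/224 = 97/112; b = (118·34 − 22·157)/224 = 279/112.

a = 0.87, b = 2.49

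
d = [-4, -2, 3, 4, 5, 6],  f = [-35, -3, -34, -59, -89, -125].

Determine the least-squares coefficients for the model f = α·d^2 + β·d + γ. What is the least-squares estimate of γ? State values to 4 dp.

The normal equations are: 2530·α + 360·β + 106·γ = -8547;  360·α + 106·β + 12·γ = -1387;  106·α + 12·β + 6·γ = -345.
Solving the 3×3 system (Gaussian elimination) gives α = -73431/23998, β = -71449/23998, γ = 2319/923.

γ = 2.5125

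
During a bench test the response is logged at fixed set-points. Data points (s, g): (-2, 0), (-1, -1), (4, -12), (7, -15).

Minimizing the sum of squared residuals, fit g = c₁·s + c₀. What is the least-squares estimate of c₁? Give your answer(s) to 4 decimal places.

From the data, Σs·s = 70, Σs = 8, Σ1 = 4.
For Aᵀg: Σs·g = -152, Σg = -28.
Normal equations: [[70, 8]; [8, 4]]·[c₁, c₀]ᵀ = [-152, -28]ᵀ.
Eliminating c₀: 4·(row 1) − 8·(row 2) gives 216·c₁ = 4·(-152) − 8·(-28) = -384, so c₁ = -16/9.
Then c₀ = ((-28) − 8·(-16/9))/4 = -31/9.

c₁ = -1.7778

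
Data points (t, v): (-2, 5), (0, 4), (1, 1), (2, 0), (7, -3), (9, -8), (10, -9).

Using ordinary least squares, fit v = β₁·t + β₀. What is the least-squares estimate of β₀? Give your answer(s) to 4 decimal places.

Normal-equation sums: Σt·t = 239, Σt = 27, Σ1 = 7.
Moment sums: Σt·v = -192, Σv = -10.
Normal equations: [[239, 27]; [27, 7]]·[β₁, β₀]ᵀ = [-192, -10]ᵀ.
Δ = 239·7 − 27² = 944.
β₁ = ((-192)·7 − 27·(-10))/944 = -537/472; β₀ = (239·(-10) − 27·(-192))/944 = 1397/472.

β₀ = 2.9597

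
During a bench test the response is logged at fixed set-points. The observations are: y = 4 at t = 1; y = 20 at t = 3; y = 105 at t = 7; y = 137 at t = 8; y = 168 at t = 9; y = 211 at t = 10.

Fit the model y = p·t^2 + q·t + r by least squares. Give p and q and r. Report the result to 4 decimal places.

p = 2.0488, q = 0.3975, r = 1.1780

Normal-equation sums: Σt^2·t^2 = 23140, Σt^2·t = 2612, Σt^2 = 304, Σt·t = 304, Σt = 38, Σ1 = 6.
Moment sums: Σt^2·y = 48805, Σt·y = 5517, Σy = 645.
Normal equations: [[23140, 2612, 304]; [2612, 304, 38]; [304, 38, 6]]·[p, q, r]ᵀ = [48805, 5517, 645]ᵀ.
Solving the 3×3 system (Gaussian elimination) gives p = 11383/5556, q = 5521/13890, r = 2727/2315.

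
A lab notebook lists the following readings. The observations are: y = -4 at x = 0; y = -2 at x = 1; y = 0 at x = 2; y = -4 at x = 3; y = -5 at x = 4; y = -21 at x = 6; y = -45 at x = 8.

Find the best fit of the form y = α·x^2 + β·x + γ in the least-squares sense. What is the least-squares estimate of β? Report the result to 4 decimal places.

β = 4.1165

With design matrix M, MᵀM = [[5746, 828, 130]; [828, 130, 24]; [130, 24, 7]] and Mᵀy = [-3754, -520, -81]ᵀ.
Solving the 3×3 system (Gaussian elimination) gives α = -25762/22449, β = 30804/7483, γ = -98171/22449.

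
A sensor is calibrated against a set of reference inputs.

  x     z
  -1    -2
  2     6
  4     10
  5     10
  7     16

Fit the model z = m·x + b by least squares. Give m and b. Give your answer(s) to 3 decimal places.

From the data, Σx·x = 95, Σx = 17, Σ1 = 5.
For Mᵀz: Σx·z = 216, Σz = 40.
Normal equations: [[95, 17]; [17, 5]]·[m, b]ᵀ = [216, 40]ᵀ.
Δ = 95·5 − 17² = 186.
m = (216·5 − 17·40)/186 = 200/93; b = (95·40 − 17·216)/186 = 64/93.

m = 2.151, b = 0.688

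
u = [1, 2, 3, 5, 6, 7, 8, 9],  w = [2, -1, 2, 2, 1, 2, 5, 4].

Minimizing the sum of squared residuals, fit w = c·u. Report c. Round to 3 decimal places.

c = 0.416

Setting ∂/∂c … = 0 gives: 269·c = 112.
c = 112/269 = 0.416357.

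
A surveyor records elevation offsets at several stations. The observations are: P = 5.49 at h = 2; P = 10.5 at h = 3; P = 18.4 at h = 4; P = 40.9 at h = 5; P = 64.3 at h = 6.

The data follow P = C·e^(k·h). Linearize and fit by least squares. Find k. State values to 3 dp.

Let Y = ln P. Fitting Y = k·h + ln C by least squares:
Σh = 20.0000, Σ(h)² = 90.0000, Σln P = 14.8413, Σh·ln P = 65.6464.
Equations: 90.0000·k + 20.0000·ln C = 65.6464;  20.0000·k + 5·ln C = 14.8413.
Solving (det = 50.0000): k = 0.62810, ln C = 0.45586.

k = 0.628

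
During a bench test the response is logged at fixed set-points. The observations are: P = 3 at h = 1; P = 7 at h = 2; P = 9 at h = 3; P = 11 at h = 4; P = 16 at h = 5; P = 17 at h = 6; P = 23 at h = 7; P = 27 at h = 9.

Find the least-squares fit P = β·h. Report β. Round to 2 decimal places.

Compute the Gram sums: Σh·h = 221.
Right-hand side: Σh·P = 674.
So AᵀA·[β]ᵀ = AᵀP: [[221]]·[β]ᵀ = [674]ᵀ.
β = 674/221 = 3.04977.

β = 3.05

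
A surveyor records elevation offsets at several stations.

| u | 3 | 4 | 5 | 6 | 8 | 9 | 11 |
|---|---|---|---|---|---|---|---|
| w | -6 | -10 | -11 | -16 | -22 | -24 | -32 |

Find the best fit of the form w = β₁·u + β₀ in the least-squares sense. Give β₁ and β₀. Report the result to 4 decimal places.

The normal equations are: 352·β₁ + 46·β₀ = -953;  46·β₁ + 7·β₀ = -121.
Eliminating β₀: 7·(row 1) − 46·(row 2) gives 348·β₁ = 7·(-953) − 46·(-121) = -1105, so β₁ = -1105/348.
Then β₀ = ((-121) − 46·(-1105/348))/7 = 623/174.

β₁ = -3.1753, β₀ = 3.5805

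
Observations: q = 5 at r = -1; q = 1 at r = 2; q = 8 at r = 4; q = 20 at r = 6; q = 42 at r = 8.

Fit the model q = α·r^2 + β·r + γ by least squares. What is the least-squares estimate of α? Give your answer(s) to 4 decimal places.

α = 0.9023

MᵀM·[α, β, γ]ᵀ = Mᵀq reads: 5665·α + 799·β + 121·γ = 3545;  799·α + 121·β + 19·γ = 485;  121·α + 19·β + 5·γ = 76.
Inverting the 3×3 Gram matrix, [α, β, γ]ᵀ = [6955/7708, -17353/7708, 3698/1927]ᵀ.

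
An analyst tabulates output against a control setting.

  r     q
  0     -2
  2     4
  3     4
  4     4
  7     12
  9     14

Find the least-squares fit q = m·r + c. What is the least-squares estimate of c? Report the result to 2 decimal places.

The normal system XᵀX·[m, c]ᵀ = Xᵀq is [[159, 25]; [25, 6]]·[m, c]ᵀ = [246, 36]ᵀ.
Eliminating c: 6·(row 1) − 25·(row 2) gives 329·m = 6·246 − 25·36 = 576, so m = 576/329.
Then c = (36 − 25·(576/329))/6 = -426/329.

c = -1.29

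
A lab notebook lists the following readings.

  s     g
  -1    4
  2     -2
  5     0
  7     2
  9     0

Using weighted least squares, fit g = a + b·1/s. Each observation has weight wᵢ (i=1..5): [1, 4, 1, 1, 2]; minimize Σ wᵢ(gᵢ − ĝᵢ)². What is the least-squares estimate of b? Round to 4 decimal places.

The normal system MᵀWM·[a, b]ᵀ = MᵀWg is [[9, 493/315]; [493/315, 206894/99225]]·[a, b]ᵀ = [-2, -54/7]ᵀ.
Determinant 9·(206894/99225) − (493/315)² = 1618997/99225.
a = ((-2)·(206894/99225) − (493/315)·(-54/7))/(1618997/99225) = 784202/1618997; b = (9·(-54/7) − (493/315)·(-2))/(1618997/99225) = -6578460/1618997.

b = -4.0633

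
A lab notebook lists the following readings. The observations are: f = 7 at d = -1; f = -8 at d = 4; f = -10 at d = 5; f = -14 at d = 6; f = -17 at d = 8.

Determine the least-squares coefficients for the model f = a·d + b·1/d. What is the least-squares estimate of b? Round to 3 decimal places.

b = -4.720

The normal system XᵀX·[a, b]ᵀ = Xᵀf is [[142, 5]; [5, 16501/14400]]·[a, b]ᵀ = [-309, -371/24]ᵀ.
Δ = 142·(16501/14400) − 5² = 991571/7200.
a = ((-309)·(16501/14400) − 5·(-371/24))/(991571/7200) = -3985809/1983142; b = (142·(-371/24) − 5·(-309))/(991571/7200) = -4680600/991571.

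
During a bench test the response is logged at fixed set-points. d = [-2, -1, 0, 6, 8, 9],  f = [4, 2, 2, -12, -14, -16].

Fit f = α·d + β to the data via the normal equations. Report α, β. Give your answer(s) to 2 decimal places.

α = -1.88, β = 0.61

Forming XᵀX = [[186, 20]; [20, 6]] and Xᵀf = [-338, -34]ᵀ gives XᵀX·[α, β]ᵀ = Xᵀf.
Eliminating β: 6·(row 1) − 20·(row 2) gives 716·α = 6·(-338) − 20·(-34) = -1348, so α = -337/179.
Then β = ((-34) − 20·(-337/179))/6 = 109/179.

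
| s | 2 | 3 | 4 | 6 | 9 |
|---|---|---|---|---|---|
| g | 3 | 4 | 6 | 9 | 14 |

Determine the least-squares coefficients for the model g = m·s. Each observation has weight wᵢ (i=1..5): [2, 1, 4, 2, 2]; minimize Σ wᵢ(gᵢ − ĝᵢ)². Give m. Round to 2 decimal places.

m = 1.52

Normal-equation sums: Σwᵢ·s·s = 315.
Moment sums: Σwᵢ·s·g = 480.
So MᵀWM·[m]ᵀ = MᵀWg: [[315]]·[m]ᵀ = [480]ᵀ.
m = 480/315 = 1.52381.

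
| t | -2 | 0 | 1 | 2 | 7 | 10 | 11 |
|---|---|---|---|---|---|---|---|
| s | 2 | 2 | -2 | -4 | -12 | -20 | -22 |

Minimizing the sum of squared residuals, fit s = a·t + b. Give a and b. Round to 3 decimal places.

a = -1.939, b = 0.032

From the data, Σt·t = 279, Σt = 29, Σ1 = 7.
And Σt·s = -540, Σs = -56.
Normal equations: [[279, 29]; [29, 7]]·[a, b]ᵀ = [-540, -56]ᵀ.
Determinant 279·7 − 29² = 1112.
a = ((-540)·7 − 29·(-56))/1112 = -539/278; b = (279·(-56) − 29·(-540))/1112 = 9/278.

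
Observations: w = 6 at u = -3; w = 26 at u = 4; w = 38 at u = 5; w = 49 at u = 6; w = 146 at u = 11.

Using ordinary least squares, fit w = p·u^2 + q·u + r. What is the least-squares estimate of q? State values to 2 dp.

From the data, Σu^2·u^2 = 16899, Σu^2·u = 1709, Σu^2 = 207, Σu·u = 207, Σu = 23, Σ1 = 5.
For Aᵀw: Σu^2·w = 20850, Σu·w = 2176, Σw = 265.
Normal equations: [[16899, 1709, 207]; [1709, 207, 23]; [207, 23, 5]]·[p, q, r]ᵀ = [20850, 2176, 265]ᵀ.
Solving the 3×3 system (Gaussian elimination) gives p = 62613/61402, q = 112413/61402, r = 72514/30701.

q = 1.83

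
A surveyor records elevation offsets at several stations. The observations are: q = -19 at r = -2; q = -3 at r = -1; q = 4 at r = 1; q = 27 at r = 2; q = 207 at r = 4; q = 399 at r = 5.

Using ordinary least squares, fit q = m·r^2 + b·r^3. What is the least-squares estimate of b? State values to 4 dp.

Compute the Gram sums: Σr^2·r^2 = 915, Σr^2·r^3 = 4149, Σr^3·r^3 = 19851.
For Mᵀq: Σr^2·q = 13320, Σr^3·q = 63498.
MᵀM·[m, b]ᵀ = Mᵀq becomes [[915, 4149]; [4149, 19851]]·[m, b]ᵀ = [13320, 63498]ᵀ.
Eliminating b: 19851·(row 1) − 4149·(row 2) gives 949464·m = 19851·13320 − 4149·63498 = 962118, so m = 53451/52748.
Then b = (63498 − 4149·(53451/52748))/19851 = 157555/52748.

b = 2.9869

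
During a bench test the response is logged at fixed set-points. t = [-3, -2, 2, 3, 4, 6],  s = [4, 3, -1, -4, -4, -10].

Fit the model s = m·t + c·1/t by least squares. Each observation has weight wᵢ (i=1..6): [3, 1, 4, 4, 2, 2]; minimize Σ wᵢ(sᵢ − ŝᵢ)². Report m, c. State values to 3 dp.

From the data, Σwᵢ·t·t = 187, Σwᵢ·t·1/t = 16, Σwᵢ·1/t·1/t = 53/24.
Right-hand side: Σwᵢ·t·s = -250, Σwᵢ·1/t·s = -109/6.
det = 187·(53/24) − 16² = 3767/24.
m = ((-250)·(53/24) − 16·(-109/6))/(3767/24) = -6274/3767; c = (187·(-109/6) − 16·(-250))/(3767/24) = 14468/3767.

m = -1.666, c = 3.841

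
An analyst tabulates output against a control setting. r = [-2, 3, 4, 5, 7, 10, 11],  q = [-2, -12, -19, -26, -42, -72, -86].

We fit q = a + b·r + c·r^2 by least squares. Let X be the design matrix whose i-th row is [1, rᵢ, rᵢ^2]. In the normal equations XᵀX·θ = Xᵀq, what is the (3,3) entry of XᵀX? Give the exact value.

Row 3 ↔ basis r^2, column 3 ↔ basis r^2, so (XᵀX)_{3,3} = Σᵢ (r^2)·(r^2) = (4)·(4) + (9)·(9) + (16)·(16) + (25)·(25) + (49)·(49) + (100)·(100) + (121)·(121) = 28020.

28020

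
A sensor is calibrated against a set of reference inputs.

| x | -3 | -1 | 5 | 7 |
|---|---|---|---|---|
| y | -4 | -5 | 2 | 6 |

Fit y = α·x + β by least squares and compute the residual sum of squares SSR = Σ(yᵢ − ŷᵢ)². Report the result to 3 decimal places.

Setting ∂/∂α … = 0 gives: 84·α + 8·β = 69;  8·α + 4·β = -1.
(Σx·x = 84, Σx = 8, Σ1 = 4, Σx·y = 69, Σy = -1.)
Δ = 84·4 − 8² = 272.
α = (69·4 − 8·(-1))/272 = 71/68; β = (84·(-1) − 8·69)/272 = -159/68.
Residuals: 25/17, -55/34, -15/17, 35/34; SSR = 225/34.

SSR = 6.618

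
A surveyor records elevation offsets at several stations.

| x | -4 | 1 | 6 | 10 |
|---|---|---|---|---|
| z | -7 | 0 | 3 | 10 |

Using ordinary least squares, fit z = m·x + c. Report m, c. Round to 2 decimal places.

From the data, Σx·x = 153, Σx = 13, Σ1 = 4.
Right-hand side: Σx·z = 146, Σz = 6.
So AᵀA·[m, c]ᵀ = Aᵀz: [[153, 13]; [13, 4]]·[m, c]ᵀ = [146, 6]ᵀ.
Δ = 153·4 − 13² = 443.
m = (146·4 − 13·6)/443 = 506/443; c = (153·6 − 13·146)/443 = -980/443.

m = 1.14, c = -2.21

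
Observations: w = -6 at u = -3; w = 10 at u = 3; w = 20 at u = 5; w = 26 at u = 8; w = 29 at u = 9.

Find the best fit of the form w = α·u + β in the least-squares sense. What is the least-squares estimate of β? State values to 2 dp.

β = 2.80

Setting ∂/∂α … = 0 gives: 188·α + 22·β = 617;  22·α + 5·β = 79.
(Σu·u = 188, Σu = 22, Σ1 = 5, Σu·w = 617, Σw = 79.)
Determinant 188·5 − 22² = 456.
α = (617·5 − 22·79)/456 = 449/152; β = (188·79 − 22·617)/456 = 213/76.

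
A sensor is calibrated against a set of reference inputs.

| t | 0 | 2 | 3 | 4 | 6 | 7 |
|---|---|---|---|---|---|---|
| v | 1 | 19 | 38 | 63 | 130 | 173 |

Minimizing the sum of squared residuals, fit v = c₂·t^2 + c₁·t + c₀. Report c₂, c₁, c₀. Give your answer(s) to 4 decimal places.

Forming XᵀX = [[4050, 658, 114]; [658, 114, 22]; [114, 22, 6]] and Xᵀv = [14583, 2395, 424]ᵀ gives XᵀX·[c₂, c₁, c₀]ᵀ = Xᵀv.
Inverting the 3×3 Gram matrix, [c₂, c₁, c₀]ᵀ = [2383/780, 4177/1300, 817/975]ᵀ.

c₂ = 3.0551, c₁ = 3.2131, c₀ = 0.8379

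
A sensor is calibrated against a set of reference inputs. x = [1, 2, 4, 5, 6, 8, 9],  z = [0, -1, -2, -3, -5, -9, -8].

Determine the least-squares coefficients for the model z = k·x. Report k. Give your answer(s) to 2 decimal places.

With design matrix A, AᵀA = [[227]] and Aᵀz = [-199]ᵀ.
Hence k = -199 / 227 ≈ -0.876652.

k = -0.88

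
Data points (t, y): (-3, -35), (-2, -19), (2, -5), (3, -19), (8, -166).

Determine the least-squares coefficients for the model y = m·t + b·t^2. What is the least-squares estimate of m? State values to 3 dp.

m = 2.956

Setting ∂/∂m … = 0 gives: 90·m + 512·b = -1252;  512·m + 4290·b = -11206.
(Σt·t = 90, Σt·t^2 = 512, Σt^2·t^2 = 4290, Σt·y = -1252, Σt^2·y = -11206.)
Eliminating b: 4290·(row 1) − 512·(row 2) gives 123956·m = 4290·(-1252) − 512·(-11206) = 366392, so m = 91598/30989.
Then b = ((-11206) − 512·(91598/30989))/4290 = -91879/30989.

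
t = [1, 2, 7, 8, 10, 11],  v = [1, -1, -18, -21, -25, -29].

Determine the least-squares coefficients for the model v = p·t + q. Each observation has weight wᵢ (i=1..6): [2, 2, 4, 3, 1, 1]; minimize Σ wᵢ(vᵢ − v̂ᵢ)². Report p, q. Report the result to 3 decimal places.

p = -3.099, q = 4.291

Setting ∂/∂p … = 0 gives: 619·p + 79·q = -1579;  79·p + 13·q = -189.
Eliminating q: 13·(row 1) − 79·(row 2) gives 1806·p = 13·(-1579) − 79·(-189) = -5596, so p = -2798/903.
Then q = ((-189) − 79·(-2798/903))/13 = 3875/903.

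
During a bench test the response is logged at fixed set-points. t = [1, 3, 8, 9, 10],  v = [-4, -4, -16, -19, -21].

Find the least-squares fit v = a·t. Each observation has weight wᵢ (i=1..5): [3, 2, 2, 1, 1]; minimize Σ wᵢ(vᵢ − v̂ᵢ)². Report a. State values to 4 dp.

a = -2.0394

The normal equations are: 330·a = -673.
a = (-673)/330 = -2.03939.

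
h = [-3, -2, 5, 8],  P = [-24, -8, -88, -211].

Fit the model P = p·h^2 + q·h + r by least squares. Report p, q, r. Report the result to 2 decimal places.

p = -3.02, q = -2.03, r = -1.58

Setting ∂/∂p … = 0 gives: 4818·p + 602·q + 102·r = -15952;  602·p + 102·q + 8·r = -2040;  102·p + 8·q + 4·r = -331.
(Σh^2·h^2 = 4818, Σh^2·h = 602, Σh^2 = 102, Σh·h = 102, Σh = 8, Σ1 = 4, Σh^2·P = -15952, Σh·P = -2040, ΣP = -331.)
Solving the 3×3 system (Gaussian elimination) gives p = -97545/32258, q = -65449/32258, r = -201/127.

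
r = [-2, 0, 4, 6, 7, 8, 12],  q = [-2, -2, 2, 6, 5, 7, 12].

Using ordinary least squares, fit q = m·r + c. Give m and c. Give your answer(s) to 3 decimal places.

From the data, Σr·r = 313, Σr = 35, Σ1 = 7.
Moment sums: Σr·q = 283, Σq = 28.
det = 313·7 − 35² = 966.
m = (283·7 − 35·28)/966 = 143/138; c = (313·28 − 35·283)/966 = -163/138.

m = 1.036, c = -1.181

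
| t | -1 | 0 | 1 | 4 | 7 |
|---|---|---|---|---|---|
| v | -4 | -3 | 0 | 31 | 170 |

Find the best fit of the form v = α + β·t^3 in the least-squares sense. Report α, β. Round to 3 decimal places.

α = -2.082, β = 0.502

The normal system MᵀM·[α, β]ᵀ = Mᵀv is [[5, 407]; [407, 121747]]·[α, β]ᵀ = [194, 60298]ᵀ.
Determinant 5·121747 − 407² = 443086.
α = (194·121747 − 407·60298)/443086 = -461184/221543; β = (5·60298 − 407·194)/443086 = 111266/221543.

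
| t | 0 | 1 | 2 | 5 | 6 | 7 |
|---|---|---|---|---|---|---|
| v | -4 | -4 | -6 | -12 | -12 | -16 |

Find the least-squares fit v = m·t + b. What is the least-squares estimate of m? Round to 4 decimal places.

Compute the Gram sums: Σt·t = 115, Σt = 21, Σ1 = 6.
And Σt·v = -260, Σv = -54.
XᵀX·[m, b]ᵀ = Xᵀv becomes [[115, 21]; [21, 6]]·[m, b]ᵀ = [-260, -54]ᵀ.
Δ = 115·6 − 21² = 249.
m = ((-260)·6 − 21·(-54))/249 = -142/83; b = (115·(-54) − 21·(-260))/249 = -250/83.

m = -1.7108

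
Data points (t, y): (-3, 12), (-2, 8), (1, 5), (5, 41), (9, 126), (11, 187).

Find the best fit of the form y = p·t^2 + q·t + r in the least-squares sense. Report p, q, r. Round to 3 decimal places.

p = 1.468, q = 0.617, r = 2.050

XᵀX·[p, q, r]ᵀ = Xᵀy reads: 21925·p + 2151·q + 241·r = 34003;  2151·p + 241·q + 21·r = 3349;  241·p + 21·q + 6·r = 379.
Solving the 3×3 system (Gaussian elimination) gives p = 150361/102436, q = 63163/102436, r = 104985/51218.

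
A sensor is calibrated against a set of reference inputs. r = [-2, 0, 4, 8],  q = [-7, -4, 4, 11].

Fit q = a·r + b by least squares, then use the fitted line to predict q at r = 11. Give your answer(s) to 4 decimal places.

q̂ = 16.5593

Compute the Gram sums: Σr·r = 84, Σr = 10, Σ1 = 4.
And Σr·q = 118, Σq = 4.
MᵀM·[a, b]ᵀ = Mᵀq becomes [[84, 10]; [10, 4]]·[a, b]ᵀ = [118, 4]ᵀ.
Determinant 84·4 − 10² = 236.
a = (118·4 − 10·4)/236 = 108/59; b = (84·4 − 10·118)/236 = -211/59.
At r = 11: q̂ = (108/59)·(11) + (-211/59)·(1) = 977/59.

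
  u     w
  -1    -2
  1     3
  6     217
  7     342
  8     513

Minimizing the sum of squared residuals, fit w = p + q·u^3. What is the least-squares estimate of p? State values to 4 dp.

From the data, Σ1 = 5, Σu^3 = 1071, Σu^3·u^3 = 426451.
For Mᵀw: Σw = 1073, Σu^3·w = 426839.
So MᵀM·[p, q]ᵀ = Mᵀw: [[5, 1071]; [1071, 426451]]·[p, q]ᵀ = [1073, 426839]ᵀ.
det = 5·426451 − 1071² = 985214.
p = (1073·426451 − 1071·426839)/985214 = 218677/492607; q = (5·426839 − 1071·1073)/985214 = 492506/492607.

p = 0.4439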